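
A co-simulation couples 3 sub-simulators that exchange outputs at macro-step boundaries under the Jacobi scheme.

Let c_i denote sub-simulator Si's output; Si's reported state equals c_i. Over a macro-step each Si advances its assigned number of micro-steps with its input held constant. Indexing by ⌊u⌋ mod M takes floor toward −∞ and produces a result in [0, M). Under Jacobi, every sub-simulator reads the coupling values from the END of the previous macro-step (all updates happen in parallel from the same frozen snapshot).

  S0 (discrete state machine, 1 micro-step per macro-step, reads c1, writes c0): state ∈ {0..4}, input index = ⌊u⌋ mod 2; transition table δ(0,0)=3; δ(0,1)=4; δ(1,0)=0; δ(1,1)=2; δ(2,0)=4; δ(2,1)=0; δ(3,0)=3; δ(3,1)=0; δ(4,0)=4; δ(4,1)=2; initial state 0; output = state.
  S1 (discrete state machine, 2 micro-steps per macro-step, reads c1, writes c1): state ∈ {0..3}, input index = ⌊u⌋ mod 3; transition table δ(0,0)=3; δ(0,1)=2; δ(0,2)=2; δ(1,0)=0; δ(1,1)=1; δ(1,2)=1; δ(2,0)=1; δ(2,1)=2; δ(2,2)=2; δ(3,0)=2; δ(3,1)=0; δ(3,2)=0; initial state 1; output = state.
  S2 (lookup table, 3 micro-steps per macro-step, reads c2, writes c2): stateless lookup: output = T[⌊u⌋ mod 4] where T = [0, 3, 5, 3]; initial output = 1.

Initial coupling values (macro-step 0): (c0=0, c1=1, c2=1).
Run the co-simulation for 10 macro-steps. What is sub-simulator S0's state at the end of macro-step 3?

S0 state at macro-step 3 = 0

macro 1: S0 reads c1=1 → after 1×micro: 4; S1 reads c1=1 → after 2×micro: 1; S2 reads c2=1 → after 3×micro: 3 ⇒ (c0=4, c1=1, c2=3)
macro 2: S0 reads c1=1 → after 1×micro: 2; S1 reads c1=1 → after 2×micro: 1; S2 reads c2=3 → after 3×micro: 3 ⇒ (c0=2, c1=1, c2=3)
macro 3: S0 reads c1=1 → after 1×micro: 0; S1 reads c1=1 → after 2×micro: 1; S2 reads c2=3 → after 3×micro: 3 ⇒ (c0=0, c1=1, c2=3)
macro 4: S0 reads c1=1 → after 1×micro: 4; S1 reads c1=1 → after 2×micro: 1; S2 reads c2=3 → after 3×micro: 3 ⇒ (c0=4, c1=1, c2=3)
macro 5: S0 reads c1=1 → after 1×micro: 2; S1 reads c1=1 → after 2×micro: 1; S2 reads c2=3 → after 3×micro: 3 ⇒ (c0=2, c1=1, c2=3)
macro 6: S0 reads c1=1 → after 1×micro: 0; S1 reads c1=1 → after 2×micro: 1; S2 reads c2=3 → after 3×micro: 3 ⇒ (c0=0, c1=1, c2=3)
macro 7: S0 reads c1=1 → after 1×micro: 4; S1 reads c1=1 → after 2×micro: 1; S2 reads c2=3 → after 3×micro: 3 ⇒ (c0=4, c1=1, c2=3)
macro 8: S0 reads c1=1 → after 1×micro: 2; S1 reads c1=1 → after 2×micro: 1; S2 reads c2=3 → after 3×micro: 3 ⇒ (c0=2, c1=1, c2=3)
macro 9: S0 reads c1=1 → after 1×micro: 0; S1 reads c1=1 → after 2×micro: 1; S2 reads c2=3 → after 3×micro: 3 ⇒ (c0=0, c1=1, c2=3)
macro 10: S0 reads c1=1 → after 1×micro: 4; S1 reads c1=1 → after 2×micro: 1; S2 reads c2=3 → after 3×micro: 3 ⇒ (c0=4, c1=1, c2=3)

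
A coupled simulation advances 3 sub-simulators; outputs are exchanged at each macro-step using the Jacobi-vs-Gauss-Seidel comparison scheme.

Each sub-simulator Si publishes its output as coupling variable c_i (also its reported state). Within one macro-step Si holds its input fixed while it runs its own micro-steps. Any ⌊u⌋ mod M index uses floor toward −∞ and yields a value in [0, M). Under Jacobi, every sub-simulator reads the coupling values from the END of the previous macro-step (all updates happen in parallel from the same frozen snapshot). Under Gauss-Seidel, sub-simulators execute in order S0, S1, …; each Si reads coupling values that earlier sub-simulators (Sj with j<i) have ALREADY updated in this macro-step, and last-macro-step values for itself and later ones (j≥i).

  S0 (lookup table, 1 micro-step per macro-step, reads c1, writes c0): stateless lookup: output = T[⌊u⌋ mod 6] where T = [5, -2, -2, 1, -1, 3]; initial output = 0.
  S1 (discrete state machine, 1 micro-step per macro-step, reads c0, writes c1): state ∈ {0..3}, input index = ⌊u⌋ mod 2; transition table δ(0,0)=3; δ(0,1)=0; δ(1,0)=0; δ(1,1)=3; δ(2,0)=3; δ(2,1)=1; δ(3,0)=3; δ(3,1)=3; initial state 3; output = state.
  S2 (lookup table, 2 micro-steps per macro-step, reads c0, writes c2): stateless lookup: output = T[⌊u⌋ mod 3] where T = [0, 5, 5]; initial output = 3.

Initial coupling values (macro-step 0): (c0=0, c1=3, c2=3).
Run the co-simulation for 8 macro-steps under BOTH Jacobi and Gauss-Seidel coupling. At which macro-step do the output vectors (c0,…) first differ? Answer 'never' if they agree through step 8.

[Jacobi] macro 1: S0 reads c1=3 → after 1×micro: 1; S1 reads c0=0 → after 1×micro: 3; S2 reads c0=0 → after 2×micro: 0 ⇒ (c0=1, c1=3, c2=0)
[Jacobi] macro 2: S0 reads c1=3 → after 1×micro: 1; S1 reads c0=1 → after 1×micro: 3; S2 reads c0=1 → after 2×micro: 5 ⇒ (c0=1, c1=3, c2=5)
[Jacobi] macro 3: S0 reads c1=3 → after 1×micro: 1; S1 reads c0=1 → after 1×micro: 3; S2 reads c0=1 → after 2×micro: 5 ⇒ (c0=1, c1=3, c2=5)
[Jacobi] macro 4: S0 reads c1=3 → after 1×micro: 1; S1 reads c0=1 → after 1×micro: 3; S2 reads c0=1 → after 2×micro: 5 ⇒ (c0=1, c1=3, c2=5)
[Jacobi] macro 5: S0 reads c1=3 → after 1×micro: 1; S1 reads c0=1 → after 1×micro: 3; S2 reads c0=1 → after 2×micro: 5 ⇒ (c0=1, c1=3, c2=5)
[Jacobi] macro 6: S0 reads c1=3 → after 1×micro: 1; S1 reads c0=1 → after 1×micro: 3; S2 reads c0=1 → after 2×micro: 5 ⇒ (c0=1, c1=3, c2=5)
[Jacobi] macro 7: S0 reads c1=3 → after 1×micro: 1; S1 reads c0=1 → after 1×micro: 3; S2 reads c0=1 → after 2×micro: 5 ⇒ (c0=1, c1=3, c2=5)
[Jacobi] macro 8: S0 reads c1=3 → after 1×micro: 1; S1 reads c0=1 → after 1×micro: 3; S2 reads c0=1 → after 2×micro: 5 ⇒ (c0=1, c1=3, c2=5)
[Gauss-Seidel] macro 1: S0 reads c1=3 → after 1×micro: 1; S1 reads c0=1 → after 1×micro: 3; S2 reads c0=1 → after 2×micro: 5 ⇒ (c0=1, c1=3, c2=5)
[Gauss-Seidel] macro 2: S0 reads c1=3 → after 1×micro: 1; S1 reads c0=1 → after 1×micro: 3; S2 reads c0=1 → after 2×micro: 5 ⇒ (c0=1, c1=3, c2=5)
[Gauss-Seidel] macro 3: S0 reads c1=3 → after 1×micro: 1; S1 reads c0=1 → after 1×micro: 3; S2 reads c0=1 → after 2×micro: 5 ⇒ (c0=1, c1=3, c2=5)
[Gauss-Seidel] macro 4: S0 reads c1=3 → after 1×micro: 1; S1 reads c0=1 → after 1×micro: 3; S2 reads c0=1 → after 2×micro: 5 ⇒ (c0=1, c1=3, c2=5)
[Gauss-Seidel] macro 5: S0 reads c1=3 → after 1×micro: 1; S1 reads c0=1 → after 1×micro: 3; S2 reads c0=1 → after 2×micro: 5 ⇒ (c0=1, c1=3, c2=5)
[Gauss-Seidel] macro 6: S0 reads c1=3 → after 1×micro: 1; S1 reads c0=1 → after 1×micro: 3; S2 reads c0=1 → after 2×micro: 5 ⇒ (c0=1, c1=3, c2=5)
[Gauss-Seidel] macro 7: S0 reads c1=3 → after 1×micro: 1; S1 reads c0=1 → after 1×micro: 3; S2 reads c0=1 → after 2×micro: 5 ⇒ (c0=1, c1=3, c2=5)
[Gauss-Seidel] macro 8: S0 reads c1=3 → after 1×micro: 1; S1 reads c0=1 → after 1×micro: 3; S2 reads c0=1 → after 2×micro: 5 ⇒ (c0=1, c1=3, c2=5)

first divergence at macro-step: 1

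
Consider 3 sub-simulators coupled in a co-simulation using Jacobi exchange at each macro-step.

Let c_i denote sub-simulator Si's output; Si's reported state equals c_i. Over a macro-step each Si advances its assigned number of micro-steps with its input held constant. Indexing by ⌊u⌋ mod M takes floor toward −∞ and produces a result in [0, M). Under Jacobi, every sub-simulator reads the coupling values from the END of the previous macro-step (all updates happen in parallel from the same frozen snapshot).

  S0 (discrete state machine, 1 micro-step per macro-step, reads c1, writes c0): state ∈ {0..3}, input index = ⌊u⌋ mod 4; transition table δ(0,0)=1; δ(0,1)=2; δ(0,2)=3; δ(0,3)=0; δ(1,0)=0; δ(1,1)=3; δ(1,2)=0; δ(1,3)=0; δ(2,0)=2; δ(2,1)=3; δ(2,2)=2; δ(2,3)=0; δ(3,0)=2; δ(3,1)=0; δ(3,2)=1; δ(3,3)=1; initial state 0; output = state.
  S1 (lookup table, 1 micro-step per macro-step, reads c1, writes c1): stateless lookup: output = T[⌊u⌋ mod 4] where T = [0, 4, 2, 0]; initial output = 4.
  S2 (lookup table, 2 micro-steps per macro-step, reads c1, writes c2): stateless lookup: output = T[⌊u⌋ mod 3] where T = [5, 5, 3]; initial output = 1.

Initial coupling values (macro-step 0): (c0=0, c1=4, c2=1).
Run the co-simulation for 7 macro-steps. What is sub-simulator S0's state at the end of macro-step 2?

S0 state at macro-step 2 = 0

macro 1: S0 reads c1=4 → after 1×micro: 1; S1 reads c1=4 → after 1×micro: 0; S2 reads c1=4 → after 2×micro: 5 ⇒ (c0=1, c1=0, c2=5)
macro 2: S0 reads c1=0 → after 1×micro: 0; S1 reads c1=0 → after 1×micro: 0; S2 reads c1=0 → after 2×micro: 5 ⇒ (c0=0, c1=0, c2=5)
macro 3: S0 reads c1=0 → after 1×micro: 1; S1 reads c1=0 → after 1×micro: 0; S2 reads c1=0 → after 2×micro: 5 ⇒ (c0=1, c1=0, c2=5)
macro 4: S0 reads c1=0 → after 1×micro: 0; S1 reads c1=0 → after 1×micro: 0; S2 reads c1=0 → after 2×micro: 5 ⇒ (c0=0, c1=0, c2=5)
macro 5: S0 reads c1=0 → after 1×micro: 1; S1 reads c1=0 → after 1×micro: 0; S2 reads c1=0 → after 2×micro: 5 ⇒ (c0=1, c1=0, c2=5)
macro 6: S0 reads c1=0 → after 1×micro: 0; S1 reads c1=0 → after 1×micro: 0; S2 reads c1=0 → after 2×micro: 5 ⇒ (c0=0, c1=0, c2=5)
macro 7: S0 reads c1=0 → after 1×micro: 1; S1 reads c1=0 → after 1×micro: 0; S2 reads c1=0 → after 2×micro: 5 ⇒ (c0=1, c1=0, c2=5)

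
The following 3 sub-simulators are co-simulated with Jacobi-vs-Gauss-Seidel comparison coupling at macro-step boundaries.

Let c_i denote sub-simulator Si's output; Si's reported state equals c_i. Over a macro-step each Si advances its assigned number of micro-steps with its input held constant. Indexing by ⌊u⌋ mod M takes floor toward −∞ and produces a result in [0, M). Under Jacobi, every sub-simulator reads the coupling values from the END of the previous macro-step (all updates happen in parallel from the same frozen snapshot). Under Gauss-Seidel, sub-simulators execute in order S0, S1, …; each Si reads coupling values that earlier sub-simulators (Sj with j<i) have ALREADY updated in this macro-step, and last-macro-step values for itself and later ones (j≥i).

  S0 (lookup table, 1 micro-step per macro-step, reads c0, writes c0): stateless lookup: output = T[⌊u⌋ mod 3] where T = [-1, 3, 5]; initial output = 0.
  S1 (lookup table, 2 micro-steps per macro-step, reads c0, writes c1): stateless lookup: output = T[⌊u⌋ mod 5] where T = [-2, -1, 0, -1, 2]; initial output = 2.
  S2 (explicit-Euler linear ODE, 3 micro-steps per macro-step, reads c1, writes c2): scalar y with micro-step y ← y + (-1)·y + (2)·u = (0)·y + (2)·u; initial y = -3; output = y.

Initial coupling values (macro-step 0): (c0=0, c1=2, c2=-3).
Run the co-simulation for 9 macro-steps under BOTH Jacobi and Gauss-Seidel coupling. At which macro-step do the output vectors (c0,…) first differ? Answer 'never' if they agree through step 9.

[Jacobi] macro 1: S0 reads c0=0 → after 1×micro: -1; S1 reads c0=0 → after 2×micro: -2; S2 reads c1=2 → after 3×micro: 4 ⇒ (c0=-1, c1=-2, c2=4)
[Jacobi] macro 2: S0 reads c0=-1 → after 1×micro: 5; S1 reads c0=-1 → after 2×micro: 2; S2 reads c1=-2 → after 3×micro: -4 ⇒ (c0=5, c1=2, c2=-4)
[Jacobi] macro 3: S0 reads c0=5 → after 1×micro: 5; S1 reads c0=5 → after 2×micro: -2; S2 reads c1=2 → after 3×micro: 4 ⇒ (c0=5, c1=-2, c2=4)
[Jacobi] macro 4: S0 reads c0=5 → after 1×micro: 5; S1 reads c0=5 → after 2×micro: -2; S2 reads c1=-2 → after 3×micro: -4 ⇒ (c0=5, c1=-2, c2=-4)
[Jacobi] macro 5: S0 reads c0=5 → after 1×micro: 5; S1 reads c0=5 → after 2×micro: -2; S2 reads c1=-2 → after 3×micro: -4 ⇒ (c0=5, c1=-2, c2=-4)
[Jacobi] macro 6: S0 reads c0=5 → after 1×micro: 5; S1 reads c0=5 → after 2×micro: -2; S2 reads c1=-2 → after 3×micro: -4 ⇒ (c0=5, c1=-2, c2=-4)
[Jacobi] macro 7: S0 reads c0=5 → after 1×micro: 5; S1 reads c0=5 → after 2×micro: -2; S2 reads c1=-2 → after 3×micro: -4 ⇒ (c0=5, c1=-2, c2=-4)
[Jacobi] macro 8: S0 reads c0=5 → after 1×micro: 5; S1 reads c0=5 → after 2×micro: -2; S2 reads c1=-2 → after 3×micro: -4 ⇒ (c0=5, c1=-2, c2=-4)
[Jacobi] macro 9: S0 reads c0=5 → after 1×micro: 5; S1 reads c0=5 → after 2×micro: -2; S2 reads c1=-2 → after 3×micro: -4 ⇒ (c0=5, c1=-2, c2=-4)
[Gauss-Seidel] macro 1: S0 reads c0=0 → after 1×micro: -1; S1 reads c0=-1 → after 2×micro: 2; S2 reads c1=2 → after 3×micro: 4 ⇒ (c0=-1, c1=2, c2=4)
[Gauss-Seidel] macro 2: S0 reads c0=-1 → after 1×micro: 5; S1 reads c0=5 → after 2×micro: -2; S2 reads c1=-2 → after 3×micro: -4 ⇒ (c0=5, c1=-2, c2=-4)
[Gauss-Seidel] macro 3: S0 reads c0=5 → after 1×micro: 5; S1 reads c0=5 → after 2×micro: -2; S2 reads c1=-2 → after 3×micro: -4 ⇒ (c0=5, c1=-2, c2=-4)
[Gauss-Seidel] macro 4: S0 reads c0=5 → after 1×micro: 5; S1 reads c0=5 → after 2×micro: -2; S2 reads c1=-2 → after 3×micro: -4 ⇒ (c0=5, c1=-2, c2=-4)
[Gauss-Seidel] macro 5: S0 reads c0=5 → after 1×micro: 5; S1 reads c0=5 → after 2×micro: -2; S2 reads c1=-2 → after 3×micro: -4 ⇒ (c0=5, c1=-2, c2=-4)
[Gauss-Seidel] macro 6: S0 reads c0=5 → after 1×micro: 5; S1 reads c0=5 → after 2×micro: -2; S2 reads c1=-2 → after 3×micro: -4 ⇒ (c0=5, c1=-2, c2=-4)
[Gauss-Seidel] macro 7: S0 reads c0=5 → after 1×micro: 5; S1 reads c0=5 → after 2×micro: -2; S2 reads c1=-2 → after 3×micro: -4 ⇒ (c0=5, c1=-2, c2=-4)
[Gauss-Seidel] macro 8: S0 reads c0=5 → after 1×micro: 5; S1 reads c0=5 → after 2×micro: -2; S2 reads c1=-2 → after 3×micro: -4 ⇒ (c0=5, c1=-2, c2=-4)
[Gauss-Seidel] macro 9: S0 reads c0=5 → after 1×micro: 5; S1 reads c0=5 → after 2×micro: -2; S2 reads c1=-2 → after 3×micro: -4 ⇒ (c0=5, c1=-2, c2=-4)

first divergence at macro-step: 1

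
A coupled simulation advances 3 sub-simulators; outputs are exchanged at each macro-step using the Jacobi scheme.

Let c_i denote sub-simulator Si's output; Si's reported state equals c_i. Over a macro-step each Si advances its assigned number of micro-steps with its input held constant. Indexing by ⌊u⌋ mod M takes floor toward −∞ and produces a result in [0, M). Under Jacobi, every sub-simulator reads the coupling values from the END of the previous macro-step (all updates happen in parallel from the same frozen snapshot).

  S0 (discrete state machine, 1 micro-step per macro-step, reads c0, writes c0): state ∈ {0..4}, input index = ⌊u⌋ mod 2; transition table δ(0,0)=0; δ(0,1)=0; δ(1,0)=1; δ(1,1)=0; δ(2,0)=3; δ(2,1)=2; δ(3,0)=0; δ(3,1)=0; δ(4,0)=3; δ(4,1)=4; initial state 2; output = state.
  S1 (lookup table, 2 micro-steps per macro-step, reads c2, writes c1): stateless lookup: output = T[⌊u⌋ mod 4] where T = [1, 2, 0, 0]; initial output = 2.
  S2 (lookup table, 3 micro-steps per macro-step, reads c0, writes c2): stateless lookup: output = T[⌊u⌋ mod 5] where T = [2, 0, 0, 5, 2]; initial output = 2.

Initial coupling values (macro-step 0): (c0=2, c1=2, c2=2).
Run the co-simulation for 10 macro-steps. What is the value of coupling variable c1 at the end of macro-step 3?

c1 at macro-step 3 = 2

macro 1: S0 reads c0=2 → after 1×micro: 3; S1 reads c2=2 → after 2×micro: 0; S2 reads c0=2 → after 3×micro: 0 ⇒ (c0=3, c1=0, c2=0)
macro 2: S0 reads c0=3 → after 1×micro: 0; S1 reads c2=0 → after 2×micro: 1; S2 reads c0=3 → after 3×micro: 5 ⇒ (c0=0, c1=1, c2=5)
macro 3: S0 reads c0=0 → after 1×micro: 0; S1 reads c2=5 → after 2×micro: 2; S2 reads c0=0 → after 3×micro: 2 ⇒ (c0=0, c1=2, c2=2)
macro 4: S0 reads c0=0 → after 1×micro: 0; S1 reads c2=2 → after 2×micro: 0; S2 reads c0=0 → after 3×micro: 2 ⇒ (c0=0, c1=0, c2=2)
macro 5: S0 reads c0=0 → after 1×micro: 0; S1 reads c2=2 → after 2×micro: 0; S2 reads c0=0 → after 3×micro: 2 ⇒ (c0=0, c1=0, c2=2)
macro 6: S0 reads c0=0 → after 1×micro: 0; S1 reads c2=2 → after 2×micro: 0; S2 reads c0=0 → after 3×micro: 2 ⇒ (c0=0, c1=0, c2=2)
macro 7: S0 reads c0=0 → after 1×micro: 0; S1 reads c2=2 → after 2×micro: 0; S2 reads c0=0 → after 3×micro: 2 ⇒ (c0=0, c1=0, c2=2)
macro 8: S0 reads c0=0 → after 1×micro: 0; S1 reads c2=2 → after 2×micro: 0; S2 reads c0=0 → after 3×micro: 2 ⇒ (c0=0, c1=0, c2=2)
macro 9: S0 reads c0=0 → after 1×micro: 0; S1 reads c2=2 → after 2×micro: 0; S2 reads c0=0 → after 3×micro: 2 ⇒ (c0=0, c1=0, c2=2)
macro 10: S0 reads c0=0 → after 1×micro: 0; S1 reads c2=2 → after 2×micro: 0; S2 reads c0=0 → after 3×micro: 2 ⇒ (c0=0, c1=0, c2=2)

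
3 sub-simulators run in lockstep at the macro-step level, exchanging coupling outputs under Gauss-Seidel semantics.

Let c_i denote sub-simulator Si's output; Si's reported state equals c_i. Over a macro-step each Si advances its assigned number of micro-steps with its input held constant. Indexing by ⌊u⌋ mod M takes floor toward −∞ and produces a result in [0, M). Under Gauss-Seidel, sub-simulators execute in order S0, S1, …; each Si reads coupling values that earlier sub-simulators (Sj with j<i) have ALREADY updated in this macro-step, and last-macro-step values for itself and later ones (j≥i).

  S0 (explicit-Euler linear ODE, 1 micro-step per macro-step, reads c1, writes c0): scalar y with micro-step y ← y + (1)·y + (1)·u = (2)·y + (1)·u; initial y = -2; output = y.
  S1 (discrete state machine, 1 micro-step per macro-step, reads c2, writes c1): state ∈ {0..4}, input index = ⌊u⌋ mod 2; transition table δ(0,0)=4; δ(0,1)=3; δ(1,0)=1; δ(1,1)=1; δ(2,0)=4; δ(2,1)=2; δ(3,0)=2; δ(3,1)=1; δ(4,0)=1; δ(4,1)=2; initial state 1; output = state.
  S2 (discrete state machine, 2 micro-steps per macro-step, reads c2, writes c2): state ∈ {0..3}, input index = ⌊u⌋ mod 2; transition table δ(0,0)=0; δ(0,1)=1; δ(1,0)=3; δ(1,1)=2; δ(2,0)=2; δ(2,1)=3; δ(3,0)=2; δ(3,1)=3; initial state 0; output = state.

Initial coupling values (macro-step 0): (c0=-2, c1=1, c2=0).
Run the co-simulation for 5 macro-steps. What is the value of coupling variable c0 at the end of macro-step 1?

macro 1: S0 reads c1=1 → after 1×micro: -3; S1 reads c2=0 → after 1×micro: 1; S2 reads c2=0 → after 2×micro: 0 ⇒ (c0=-3, c1=1, c2=0)
macro 2: S0 reads c1=1 → after 1×micro: -5; S1 reads c2=0 → after 1×micro: 1; S2 reads c2=0 → after 2×micro: 0 ⇒ (c0=-5, c1=1, c2=0)
macro 3: S0 reads c1=1 → after 1×micro: -9; S1 reads c2=0 → after 1×micro: 1; S2 reads c2=0 → after 2×micro: 0 ⇒ (c0=-9, c1=1, c2=0)
macro 4: S0 reads c1=1 → after 1×micro: -17; S1 reads c2=0 → after 1×micro: 1; S2 reads c2=0 → after 2×micro: 0 ⇒ (c0=-17, c1=1, c2=0)
macro 5: S0 reads c1=1 → after 1×micro: -33; S1 reads c2=0 → after 1×micro: 1; S2 reads c2=0 → after 2×micro: 0 ⇒ (c0=-33, c1=1, c2=0)

c0 at macro-step 1 = -3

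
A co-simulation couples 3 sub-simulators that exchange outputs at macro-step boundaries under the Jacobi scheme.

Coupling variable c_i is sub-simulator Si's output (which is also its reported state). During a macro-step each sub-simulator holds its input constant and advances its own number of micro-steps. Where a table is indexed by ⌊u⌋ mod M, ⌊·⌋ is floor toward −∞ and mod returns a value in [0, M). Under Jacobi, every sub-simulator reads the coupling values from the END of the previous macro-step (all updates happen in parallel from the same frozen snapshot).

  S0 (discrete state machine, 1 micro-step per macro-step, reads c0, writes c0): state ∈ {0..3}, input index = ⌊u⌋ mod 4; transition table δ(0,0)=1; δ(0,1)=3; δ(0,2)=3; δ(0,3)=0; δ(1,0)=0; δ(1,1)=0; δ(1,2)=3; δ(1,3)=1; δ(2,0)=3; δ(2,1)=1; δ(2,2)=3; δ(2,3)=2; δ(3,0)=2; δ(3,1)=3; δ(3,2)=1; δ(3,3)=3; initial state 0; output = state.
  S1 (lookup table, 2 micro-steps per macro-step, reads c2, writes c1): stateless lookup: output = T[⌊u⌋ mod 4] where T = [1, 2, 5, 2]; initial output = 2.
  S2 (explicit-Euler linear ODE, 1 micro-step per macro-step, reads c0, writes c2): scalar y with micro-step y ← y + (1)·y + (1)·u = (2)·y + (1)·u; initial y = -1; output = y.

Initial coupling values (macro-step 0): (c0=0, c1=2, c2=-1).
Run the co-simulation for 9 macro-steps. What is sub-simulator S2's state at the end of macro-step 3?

S2 state at macro-step 3 = -6

macro 1: S0 reads c0=0 → after 1×micro: 1; S1 reads c2=-1 → after 2×micro: 2; S2 reads c0=0 → after 1×micro: -2 ⇒ (c0=1, c1=2, c2=-2)
macro 2: S0 reads c0=1 → after 1×micro: 0; S1 reads c2=-2 → after 2×micro: 5; S2 reads c0=1 → after 1×micro: -3 ⇒ (c0=0, c1=5, c2=-3)
macro 3: S0 reads c0=0 → after 1×micro: 1; S1 reads c2=-3 → after 2×micro: 2; S2 reads c0=0 → after 1×micro: -6 ⇒ (c0=1, c1=2, c2=-6)
macro 4: S0 reads c0=1 → after 1×micro: 0; S1 reads c2=-6 → after 2×micro: 5; S2 reads c0=1 → after 1×micro: -11 ⇒ (c0=0, c1=5, c2=-11)
macro 5: S0 reads c0=0 → after 1×micro: 1; S1 reads c2=-11 → after 2×micro: 2; S2 reads c0=0 → after 1×micro: -22 ⇒ (c0=1, c1=2, c2=-22)
macro 6: S0 reads c0=1 → after 1×micro: 0; S1 reads c2=-22 → after 2×micro: 5; S2 reads c0=1 → after 1×micro: -43 ⇒ (c0=0, c1=5, c2=-43)
macro 7: S0 reads c0=0 → after 1×micro: 1; S1 reads c2=-43 → after 2×micro: 2; S2 reads c0=0 → after 1×micro: -86 ⇒ (c0=1, c1=2, c2=-86)
macro 8: S0 reads c0=1 → after 1×micro: 0; S1 reads c2=-86 → after 2×micro: 5; S2 reads c0=1 → after 1×micro: -171 ⇒ (c0=0, c1=5, c2=-171)
macro 9: S0 reads c0=0 → after 1×micro: 1; S1 reads c2=-171 → after 2×micro: 2; S2 reads c0=0 → after 1×micro: -342 ⇒ (c0=1, c1=2, c2=-342)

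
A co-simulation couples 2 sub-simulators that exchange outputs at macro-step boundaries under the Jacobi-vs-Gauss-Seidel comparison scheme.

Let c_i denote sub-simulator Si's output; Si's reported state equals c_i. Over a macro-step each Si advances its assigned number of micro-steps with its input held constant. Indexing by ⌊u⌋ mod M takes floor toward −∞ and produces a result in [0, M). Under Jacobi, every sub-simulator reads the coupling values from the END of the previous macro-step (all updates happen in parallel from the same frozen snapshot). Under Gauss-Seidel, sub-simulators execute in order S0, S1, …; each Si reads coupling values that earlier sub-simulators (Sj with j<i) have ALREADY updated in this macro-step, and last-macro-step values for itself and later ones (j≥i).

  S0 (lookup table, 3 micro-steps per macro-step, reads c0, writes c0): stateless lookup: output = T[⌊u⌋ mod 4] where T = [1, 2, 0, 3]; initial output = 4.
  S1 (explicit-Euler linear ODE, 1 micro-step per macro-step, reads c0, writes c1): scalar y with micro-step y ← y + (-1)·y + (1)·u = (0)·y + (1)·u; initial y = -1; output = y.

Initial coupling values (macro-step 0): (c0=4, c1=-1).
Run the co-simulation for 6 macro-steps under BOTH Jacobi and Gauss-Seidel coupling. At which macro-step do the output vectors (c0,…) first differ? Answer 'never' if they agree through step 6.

[Jacobi] macro 1: S0 reads c0=4 → after 3×micro: 1; S1 reads c0=4 → after 1×micro: 4 ⇒ (c0=1, c1=4)
[Jacobi] macro 2: S0 reads c0=1 → after 3×micro: 2; S1 reads c0=1 → after 1×micro: 1 ⇒ (c0=2, c1=1)
[Jacobi] macro 3: S0 reads c0=2 → after 3×micro: 0; S1 reads c0=2 → after 1×micro: 2 ⇒ (c0=0, c1=2)
[Jacobi] macro 4: S0 reads c0=0 → after 3×micro: 1; S1 reads c0=0 → after 1×micro: 0 ⇒ (c0=1, c1=0)
[Jacobi] macro 5: S0 reads c0=1 → after 3×micro: 2; S1 reads c0=1 → after 1×micro: 1 ⇒ (c0=2, c1=1)
[Jacobi] macro 6: S0 reads c0=2 → after 3×micro: 0; S1 reads c0=2 → after 1×micro: 2 ⇒ (c0=0, c1=2)
[Gauss-Seidel] macro 1: S0 reads c0=4 → after 3×micro: 1; S1 reads c0=1 → after 1×micro: 1 ⇒ (c0=1, c1=1)
[Gauss-Seidel] macro 2: S0 reads c0=1 → after 3×micro: 2; S1 reads c0=2 → after 1×micro: 2 ⇒ (c0=2, c1=2)
[Gauss-Seidel] macro 3: S0 reads c0=2 → after 3×micro: 0; S1 reads c0=0 → after 1×micro: 0 ⇒ (c0=0, c1=0)
[Gauss-Seidel] macro 4: S0 reads c0=0 → after 3×micro: 1; S1 reads c0=1 → after 1×micro: 1 ⇒ (c0=1, c1=1)
[Gauss-Seidel] macro 5: S0 reads c0=1 → after 3×micro: 2; S1 reads c0=2 → after 1×micro: 2 ⇒ (c0=2, c1=2)
[Gauss-Seidel] macro 6: S0 reads c0=2 → after 3×micro: 0; S1 reads c0=0 → after 1×micro: 0 ⇒ (c0=0, c1=0)

first divergence at macro-step: 1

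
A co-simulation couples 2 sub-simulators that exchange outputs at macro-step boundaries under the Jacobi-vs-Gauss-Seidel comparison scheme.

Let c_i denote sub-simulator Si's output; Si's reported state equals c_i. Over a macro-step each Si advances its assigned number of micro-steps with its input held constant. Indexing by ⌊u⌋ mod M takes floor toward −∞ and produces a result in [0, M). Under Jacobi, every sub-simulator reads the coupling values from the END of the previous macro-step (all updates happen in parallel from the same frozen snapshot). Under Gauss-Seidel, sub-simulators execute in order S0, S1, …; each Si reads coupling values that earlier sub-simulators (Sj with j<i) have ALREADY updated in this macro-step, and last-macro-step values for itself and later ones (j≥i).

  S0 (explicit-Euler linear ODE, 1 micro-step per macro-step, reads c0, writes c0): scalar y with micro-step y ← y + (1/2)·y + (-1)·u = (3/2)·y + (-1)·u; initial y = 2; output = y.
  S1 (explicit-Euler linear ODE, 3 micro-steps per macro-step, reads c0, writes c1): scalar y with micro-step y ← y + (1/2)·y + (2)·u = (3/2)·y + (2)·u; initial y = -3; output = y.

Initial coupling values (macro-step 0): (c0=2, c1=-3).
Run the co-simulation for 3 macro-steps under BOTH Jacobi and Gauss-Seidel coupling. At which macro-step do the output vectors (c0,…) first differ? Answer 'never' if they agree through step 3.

first divergence at macro-step: 1

[Jacobi] macro 1: S0 reads c0=2 → after 1×micro: 1; S1 reads c0=2 → after 3×micro: 71/8 ⇒ (c0=1, c1=71/8)
[Jacobi] macro 2: S0 reads c0=1 → after 1×micro: 1/2; S1 reads c0=1 → after 3×micro: 2525/64 ⇒ (c0=1/2, c1=2525/64)
[Jacobi] macro 3: S0 reads c0=1/2 → after 1×micro: 1/4; S1 reads c0=1/2 → after 3×micro: 70607/512 ⇒ (c0=1/4, c1=70607/512)
[Gauss-Seidel] macro 1: S0 reads c0=2 → after 1×micro: 1; S1 reads c0=1 → after 3×micro: -5/8 ⇒ (c0=1, c1=-5/8)
[Gauss-Seidel] macro 2: S0 reads c0=1 → after 1×micro: 1/2; S1 reads c0=1/2 → after 3×micro: 169/64 ⇒ (c0=1/2, c1=169/64)
[Gauss-Seidel] macro 3: S0 reads c0=1/2 → after 1×micro: 1/4; S1 reads c0=1/4 → after 3×micro: 5779/512 ⇒ (c0=1/4, c1=5779/512)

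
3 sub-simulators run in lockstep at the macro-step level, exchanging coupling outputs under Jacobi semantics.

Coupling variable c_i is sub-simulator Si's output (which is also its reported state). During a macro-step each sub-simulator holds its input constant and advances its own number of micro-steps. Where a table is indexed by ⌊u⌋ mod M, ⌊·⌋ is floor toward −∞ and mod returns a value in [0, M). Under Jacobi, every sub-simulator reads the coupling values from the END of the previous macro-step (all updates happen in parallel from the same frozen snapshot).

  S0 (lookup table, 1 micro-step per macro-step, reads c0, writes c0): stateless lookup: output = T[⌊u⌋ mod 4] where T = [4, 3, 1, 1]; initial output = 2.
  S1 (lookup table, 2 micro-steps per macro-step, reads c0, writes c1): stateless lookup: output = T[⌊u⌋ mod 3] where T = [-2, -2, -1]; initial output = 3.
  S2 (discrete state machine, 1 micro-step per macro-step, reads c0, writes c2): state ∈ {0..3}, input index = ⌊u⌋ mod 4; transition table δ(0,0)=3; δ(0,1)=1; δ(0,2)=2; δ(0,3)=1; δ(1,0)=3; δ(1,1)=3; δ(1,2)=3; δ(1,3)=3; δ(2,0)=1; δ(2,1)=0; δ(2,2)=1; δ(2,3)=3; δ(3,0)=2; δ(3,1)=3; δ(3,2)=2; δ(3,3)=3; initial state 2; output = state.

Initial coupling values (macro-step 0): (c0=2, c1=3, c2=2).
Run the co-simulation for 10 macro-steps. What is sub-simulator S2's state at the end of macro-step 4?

macro 1: S0 reads c0=2 → after 1×micro: 1; S1 reads c0=2 → after 2×micro: -1; S2 reads c0=2 → after 1×micro: 1 ⇒ (c0=1, c1=-1, c2=1)
macro 2: S0 reads c0=1 → after 1×micro: 3; S1 reads c0=1 → after 2×micro: -2; S2 reads c0=1 → after 1×micro: 3 ⇒ (c0=3, c1=-2, c2=3)
macro 3: S0 reads c0=3 → after 1×micro: 1; S1 reads c0=3 → after 2×micro: -2; S2 reads c0=3 → after 1×micro: 3 ⇒ (c0=1, c1=-2, c2=3)
macro 4: S0 reads c0=1 → after 1×micro: 3; S1 reads c0=1 → after 2×micro: -2; S2 reads c0=1 → after 1×micro: 3 ⇒ (c0=3, c1=-2, c2=3)
macro 5: S0 reads c0=3 → after 1×micro: 1; S1 reads c0=3 → after 2×micro: -2; S2 reads c0=3 → after 1×micro: 3 ⇒ (c0=1, c1=-2, c2=3)
macro 6: S0 reads c0=1 → after 1×micro: 3; S1 reads c0=1 → after 2×micro: -2; S2 reads c0=1 → after 1×micro: 3 ⇒ (c0=3, c1=-2, c2=3)
macro 7: S0 reads c0=3 → after 1×micro: 1; S1 reads c0=3 → after 2×micro: -2; S2 reads c0=3 → after 1×micro: 3 ⇒ (c0=1, c1=-2, c2=3)
macro 8: S0 reads c0=1 → after 1×micro: 3; S1 reads c0=1 → after 2×micro: -2; S2 reads c0=1 → after 1×micro: 3 ⇒ (c0=3, c1=-2, c2=3)
macro 9: S0 reads c0=3 → after 1×micro: 1; S1 reads c0=3 → after 2×micro: -2; S2 reads c0=3 → after 1×micro: 3 ⇒ (c0=1, c1=-2, c2=3)
macro 10: S0 reads c0=1 → after 1×micro: 3; S1 reads c0=1 → after 2×micro: -2; S2 reads c0=1 → after 1×micro: 3 ⇒ (c0=3, c1=-2, c2=3)

S2 state at macro-step 4 = 3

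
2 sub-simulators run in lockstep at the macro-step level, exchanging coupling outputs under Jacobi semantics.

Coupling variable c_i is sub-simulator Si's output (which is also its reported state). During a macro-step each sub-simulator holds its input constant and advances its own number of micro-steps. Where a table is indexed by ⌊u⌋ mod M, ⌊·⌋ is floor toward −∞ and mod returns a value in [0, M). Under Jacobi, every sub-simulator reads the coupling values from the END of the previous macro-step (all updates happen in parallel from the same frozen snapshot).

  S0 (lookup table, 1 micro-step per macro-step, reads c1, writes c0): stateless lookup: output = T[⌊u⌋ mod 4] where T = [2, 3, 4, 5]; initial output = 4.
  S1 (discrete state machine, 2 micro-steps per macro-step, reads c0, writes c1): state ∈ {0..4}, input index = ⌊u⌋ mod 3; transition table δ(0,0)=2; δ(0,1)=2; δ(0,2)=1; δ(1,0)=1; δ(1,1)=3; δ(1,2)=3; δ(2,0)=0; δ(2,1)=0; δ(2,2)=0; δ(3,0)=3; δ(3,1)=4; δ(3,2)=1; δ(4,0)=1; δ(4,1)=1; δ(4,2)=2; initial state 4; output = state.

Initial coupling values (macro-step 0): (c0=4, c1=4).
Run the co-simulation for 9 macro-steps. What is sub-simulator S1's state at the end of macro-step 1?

S1 state at macro-step 1 = 3

macro 1: S0 reads c1=4 → after 1×micro: 2; S1 reads c0=4 → after 2×micro: 3 ⇒ (c0=2, c1=3)
macro 2: S0 reads c1=3 → after 1×micro: 5; S1 reads c0=2 → after 2×micro: 3 ⇒ (c0=5, c1=3)
macro 3: S0 reads c1=3 → after 1×micro: 5; S1 reads c0=5 → after 2×micro: 3 ⇒ (c0=5, c1=3)
macro 4: S0 reads c1=3 → after 1×micro: 5; S1 reads c0=5 → after 2×micro: 3 ⇒ (c0=5, c1=3)
macro 5: S0 reads c1=3 → after 1×micro: 5; S1 reads c0=5 → after 2×micro: 3 ⇒ (c0=5, c1=3)
macro 6: S0 reads c1=3 → after 1×micro: 5; S1 reads c0=5 → after 2×micro: 3 ⇒ (c0=5, c1=3)
macro 7: S0 reads c1=3 → after 1×micro: 5; S1 reads c0=5 → after 2×micro: 3 ⇒ (c0=5, c1=3)
macro 8: S0 reads c1=3 → after 1×micro: 5; S1 reads c0=5 → after 2×micro: 3 ⇒ (c0=5, c1=3)
macro 9: S0 reads c1=3 → after 1×micro: 5; S1 reads c0=5 → after 2×micro: 3 ⇒ (c0=5, c1=3)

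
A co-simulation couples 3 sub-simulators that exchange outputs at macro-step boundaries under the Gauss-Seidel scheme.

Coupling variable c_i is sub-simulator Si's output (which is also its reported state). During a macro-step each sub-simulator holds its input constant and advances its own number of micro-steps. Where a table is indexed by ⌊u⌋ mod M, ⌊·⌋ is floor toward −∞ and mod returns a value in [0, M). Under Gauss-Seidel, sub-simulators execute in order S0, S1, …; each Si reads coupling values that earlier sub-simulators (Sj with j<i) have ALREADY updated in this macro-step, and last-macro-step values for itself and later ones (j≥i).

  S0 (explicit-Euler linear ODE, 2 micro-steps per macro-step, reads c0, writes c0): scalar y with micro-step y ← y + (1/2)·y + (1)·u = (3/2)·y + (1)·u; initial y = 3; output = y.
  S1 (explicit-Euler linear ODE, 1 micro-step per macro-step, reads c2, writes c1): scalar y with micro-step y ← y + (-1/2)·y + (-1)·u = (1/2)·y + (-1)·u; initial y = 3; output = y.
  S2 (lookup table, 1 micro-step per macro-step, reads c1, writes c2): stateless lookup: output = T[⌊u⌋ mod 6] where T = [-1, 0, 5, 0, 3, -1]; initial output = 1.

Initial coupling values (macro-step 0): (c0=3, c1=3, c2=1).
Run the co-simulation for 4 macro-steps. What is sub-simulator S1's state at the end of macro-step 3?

macro 1: S0 reads c0=3 → after 2×micro: 57/4; S1 reads c2=1 → after 1×micro: 1/2; S2 reads c1=1/2 → after 1×micro: -1 ⇒ (c0=57/4, c1=1/2, c2=-1)
macro 2: S0 reads c0=57/4 → after 2×micro: 1083/16; S1 reads c2=-1 → after 1×micro: 5/4; S2 reads c1=5/4 → after 1×micro: 0 ⇒ (c0=1083/16, c1=5/4, c2=0)
macro 3: S0 reads c0=1083/16 → after 2×micro: 20577/64; S1 reads c2=0 → after 1×micro: 5/8; S2 reads c1=5/8 → after 1×micro: -1 ⇒ (c0=20577/64, c1=5/8, c2=-1)
macro 4: S0 reads c0=20577/64 → after 2×micro: 390963/256; S1 reads c2=-1 → after 1×micro: 21/16; S2 reads c1=21/16 → after 1×micro: 0 ⇒ (c0=390963/256, c1=21/16, c2=0)

S1 state at macro-step 3 = 5/8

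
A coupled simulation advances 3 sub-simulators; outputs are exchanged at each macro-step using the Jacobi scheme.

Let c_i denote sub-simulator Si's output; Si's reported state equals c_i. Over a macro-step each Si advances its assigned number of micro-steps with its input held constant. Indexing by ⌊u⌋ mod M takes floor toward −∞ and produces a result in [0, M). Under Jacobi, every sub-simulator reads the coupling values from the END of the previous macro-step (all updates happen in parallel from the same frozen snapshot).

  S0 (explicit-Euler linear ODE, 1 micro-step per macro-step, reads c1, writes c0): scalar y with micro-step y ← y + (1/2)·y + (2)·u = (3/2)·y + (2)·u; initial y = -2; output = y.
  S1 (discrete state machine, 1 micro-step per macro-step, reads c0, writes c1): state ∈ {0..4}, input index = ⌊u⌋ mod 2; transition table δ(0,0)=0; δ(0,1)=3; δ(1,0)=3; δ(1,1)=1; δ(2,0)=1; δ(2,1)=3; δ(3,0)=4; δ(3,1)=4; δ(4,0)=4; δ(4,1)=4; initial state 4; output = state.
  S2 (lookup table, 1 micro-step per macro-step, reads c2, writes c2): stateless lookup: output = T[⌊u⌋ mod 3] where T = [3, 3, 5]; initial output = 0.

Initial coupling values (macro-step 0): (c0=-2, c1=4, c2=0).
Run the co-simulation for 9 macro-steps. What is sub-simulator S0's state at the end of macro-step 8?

S0 state at macro-step 8 = 43879/128

macro 1: S0 reads c1=4 → after 1×micro: 5; S1 reads c0=-2 → after 1×micro: 4; S2 reads c2=0 → after 1×micro: 3 ⇒ (c0=5, c1=4, c2=3)
macro 2: S0 reads c1=4 → after 1×micro: 31/2; S1 reads c0=5 → after 1×micro: 4; S2 reads c2=3 → after 1×micro: 3 ⇒ (c0=31/2, c1=4, c2=3)
macro 3: S0 reads c1=4 → after 1×micro: 125/4; S1 reads c0=31/2 → after 1×micro: 4; S2 reads c2=3 → after 1×micro: 3 ⇒ (c0=125/4, c1=4, c2=3)
macro 4: S0 reads c1=4 → after 1×micro: 439/8; S1 reads c0=125/4 → after 1×micro: 4; S2 reads c2=3 → after 1×micro: 3 ⇒ (c0=439/8, c1=4, c2=3)
macro 5: S0 reads c1=4 → after 1×micro: 1445/16; S1 reads c0=439/8 → after 1×micro: 4; S2 reads c2=3 → after 1×micro: 3 ⇒ (c0=1445/16, c1=4, c2=3)
macro 6: S0 reads c1=4 → after 1×micro: 4591/32; S1 reads c0=1445/16 → after 1×micro: 4; S2 reads c2=3 → after 1×micro: 3 ⇒ (c0=4591/32, c1=4, c2=3)
macro 7: S0 reads c1=4 → after 1×micro: 14285/64; S1 reads c0=4591/32 → after 1×micro: 4; S2 reads c2=3 → after 1×micro: 3 ⇒ (c0=14285/64, c1=4, c2=3)
macro 8: S0 reads c1=4 → after 1×micro: 43879/128; S1 reads c0=14285/64 → after 1×micro: 4; S2 reads c2=3 → after 1×micro: 3 ⇒ (c0=43879/128, c1=4, c2=3)
macro 9: S0 reads c1=4 → after 1×micro: 133685/256; S1 reads c0=43879/128 → after 1×micro: 4; S2 reads c2=3 → after 1×micro: 3 ⇒ (c0=133685/256, c1=4, c2=3)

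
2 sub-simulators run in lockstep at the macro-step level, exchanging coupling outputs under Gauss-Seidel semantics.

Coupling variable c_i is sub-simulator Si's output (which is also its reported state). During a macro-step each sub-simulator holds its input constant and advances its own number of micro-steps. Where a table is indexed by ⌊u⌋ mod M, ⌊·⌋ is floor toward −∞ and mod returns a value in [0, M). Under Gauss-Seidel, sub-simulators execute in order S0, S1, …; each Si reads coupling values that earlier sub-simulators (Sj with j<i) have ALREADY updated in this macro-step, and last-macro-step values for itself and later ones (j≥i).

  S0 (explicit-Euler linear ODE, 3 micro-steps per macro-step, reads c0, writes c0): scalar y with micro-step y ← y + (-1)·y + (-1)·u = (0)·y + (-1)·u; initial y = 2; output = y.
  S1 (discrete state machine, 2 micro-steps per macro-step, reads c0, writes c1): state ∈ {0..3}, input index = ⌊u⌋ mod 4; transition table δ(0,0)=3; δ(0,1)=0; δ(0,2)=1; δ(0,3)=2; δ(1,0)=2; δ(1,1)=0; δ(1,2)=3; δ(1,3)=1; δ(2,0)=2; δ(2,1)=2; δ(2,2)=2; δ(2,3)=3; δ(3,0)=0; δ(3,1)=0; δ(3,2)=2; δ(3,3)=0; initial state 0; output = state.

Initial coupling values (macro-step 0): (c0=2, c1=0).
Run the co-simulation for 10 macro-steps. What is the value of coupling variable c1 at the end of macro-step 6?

macro 1: S0 reads c0=2 → after 3×micro: -2; S1 reads c0=-2 → after 2×micro: 3 ⇒ (c0=-2, c1=3)
macro 2: S0 reads c0=-2 → after 3×micro: 2; S1 reads c0=2 → after 2×micro: 2 ⇒ (c0=2, c1=2)
macro 3: S0 reads c0=2 → after 3×micro: -2; S1 reads c0=-2 → after 2×micro: 2 ⇒ (c0=-2, c1=2)
macro 4: S0 reads c0=-2 → after 3×micro: 2; S1 reads c0=2 → after 2×micro: 2 ⇒ (c0=2, c1=2)
macro 5: S0 reads c0=2 → after 3×micro: -2; S1 reads c0=-2 → after 2×micro: 2 ⇒ (c0=-2, c1=2)
macro 6: S0 reads c0=-2 → after 3×micro: 2; S1 reads c0=2 → after 2×micro: 2 ⇒ (c0=2, c1=2)
macro 7: S0 reads c0=2 → after 3×micro: -2; S1 reads c0=-2 → after 2×micro: 2 ⇒ (c0=-2, c1=2)
macro 8: S0 reads c0=-2 → after 3×micro: 2; S1 reads c0=2 → after 2×micro: 2 ⇒ (c0=2, c1=2)
macro 9: S0 reads c0=2 → after 3×micro: -2; S1 reads c0=-2 → after 2×micro: 2 ⇒ (c0=-2, c1=2)
macro 10: S0 reads c0=-2 → after 3×micro: 2; S1 reads c0=2 → after 2×micro: 2 ⇒ (c0=2, c1=2)

c1 at macro-step 6 = 2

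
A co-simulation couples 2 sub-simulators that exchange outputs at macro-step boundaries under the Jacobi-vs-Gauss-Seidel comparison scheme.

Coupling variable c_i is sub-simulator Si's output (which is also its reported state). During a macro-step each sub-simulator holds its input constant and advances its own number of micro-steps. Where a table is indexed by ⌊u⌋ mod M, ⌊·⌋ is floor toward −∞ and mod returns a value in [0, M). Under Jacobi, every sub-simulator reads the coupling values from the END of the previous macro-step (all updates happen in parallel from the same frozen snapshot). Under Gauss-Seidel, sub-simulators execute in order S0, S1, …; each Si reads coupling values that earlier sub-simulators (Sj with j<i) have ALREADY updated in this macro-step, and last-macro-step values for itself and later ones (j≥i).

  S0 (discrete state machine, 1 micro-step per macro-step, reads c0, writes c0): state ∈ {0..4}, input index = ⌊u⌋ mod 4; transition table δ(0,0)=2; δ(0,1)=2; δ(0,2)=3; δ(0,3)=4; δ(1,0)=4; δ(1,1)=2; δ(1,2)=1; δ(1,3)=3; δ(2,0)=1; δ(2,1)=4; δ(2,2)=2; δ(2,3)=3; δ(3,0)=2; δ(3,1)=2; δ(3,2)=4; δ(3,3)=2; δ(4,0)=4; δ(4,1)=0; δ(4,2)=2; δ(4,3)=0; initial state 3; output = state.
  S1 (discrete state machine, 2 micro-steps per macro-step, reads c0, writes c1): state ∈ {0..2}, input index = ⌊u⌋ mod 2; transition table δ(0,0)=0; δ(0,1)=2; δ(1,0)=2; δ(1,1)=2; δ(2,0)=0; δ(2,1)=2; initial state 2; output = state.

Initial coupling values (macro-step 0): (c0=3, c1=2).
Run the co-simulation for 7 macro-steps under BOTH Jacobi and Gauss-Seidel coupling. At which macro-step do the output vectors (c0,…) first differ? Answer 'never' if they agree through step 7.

[Jacobi] macro 1: S0 reads c0=3 → after 1×micro: 2; S1 reads c0=3 → after 2×micro: 2 ⇒ (c0=2, c1=2)
[Jacobi] macro 2: S0 reads c0=2 → after 1×micro: 2; S1 reads c0=2 → after 2×micro: 0 ⇒ (c0=2, c1=0)
[Jacobi] macro 3: S0 reads c0=2 → after 1×micro: 2; S1 reads c0=2 → after 2×micro: 0 ⇒ (c0=2, c1=0)
[Jacobi] macro 4: S0 reads c0=2 → after 1×micro: 2; S1 reads c0=2 → after 2×micro: 0 ⇒ (c0=2, c1=0)
[Jacobi] macro 5: S0 reads c0=2 → after 1×micro: 2; S1 reads c0=2 → after 2×micro: 0 ⇒ (c0=2, c1=0)
[Jacobi] macro 6: S0 reads c0=2 → after 1×micro: 2; S1 reads c0=2 → after 2×micro: 0 ⇒ (c0=2, c1=0)
[Jacobi] macro 7: S0 reads c0=2 → after 1×micro: 2; S1 reads c0=2 → after 2×micro: 0 ⇒ (c0=2, c1=0)
[Gauss-Seidel] macro 1: S0 reads c0=3 → after 1×micro: 2; S1 reads c0=2 → after 2×micro: 0 ⇒ (c0=2, c1=0)
[Gauss-Seidel] macro 2: S0 reads c0=2 → after 1×micro: 2; S1 reads c0=2 → after 2×micro: 0 ⇒ (c0=2, c1=0)
[Gauss-Seidel] macro 3: S0 reads c0=2 → after 1×micro: 2; S1 reads c0=2 → after 2×micro: 0 ⇒ (c0=2, c1=0)
[Gauss-Seidel] macro 4: S0 reads c0=2 → after 1×micro: 2; S1 reads c0=2 → after 2×micro: 0 ⇒ (c0=2, c1=0)
[Gauss-Seidel] macro 5: S0 reads c0=2 → after 1×micro: 2; S1 reads c0=2 → after 2×micro: 0 ⇒ (c0=2, c1=0)
[Gauss-Seidel] macro 6: S0 reads c0=2 → after 1×micro: 2; S1 reads c0=2 → after 2×micro: 0 ⇒ (c0=2, c1=0)
[Gauss-Seidel] macro 7: S0 reads c0=2 → after 1×micro: 2; S1 reads c0=2 → after 2×micro: 0 ⇒ (c0=2, c1=0)

first divergence at macro-step: 1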